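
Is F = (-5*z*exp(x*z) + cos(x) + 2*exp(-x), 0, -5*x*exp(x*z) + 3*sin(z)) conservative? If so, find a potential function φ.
Yes, F is conservative. φ = -5*exp(x*z) + sin(x) - 3*cos(z) - 2*exp(-x)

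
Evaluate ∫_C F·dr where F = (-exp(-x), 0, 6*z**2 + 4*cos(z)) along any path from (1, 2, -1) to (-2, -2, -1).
-(1 - exp(3))*exp(-1)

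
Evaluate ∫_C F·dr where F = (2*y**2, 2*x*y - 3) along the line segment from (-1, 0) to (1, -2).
38/3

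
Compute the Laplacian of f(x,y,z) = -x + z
0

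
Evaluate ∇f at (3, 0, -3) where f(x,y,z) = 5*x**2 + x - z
(31, 0, -1)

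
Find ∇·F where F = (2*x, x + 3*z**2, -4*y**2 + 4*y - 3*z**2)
2 - 6*z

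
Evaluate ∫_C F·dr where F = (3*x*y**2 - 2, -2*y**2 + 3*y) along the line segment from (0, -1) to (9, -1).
207/2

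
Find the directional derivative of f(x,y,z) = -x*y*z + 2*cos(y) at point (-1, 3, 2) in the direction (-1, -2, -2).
-4/3 + 4*sin(3)/3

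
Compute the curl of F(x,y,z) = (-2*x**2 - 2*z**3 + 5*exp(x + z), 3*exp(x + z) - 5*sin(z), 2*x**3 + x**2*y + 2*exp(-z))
(x**2 - 3*exp(x + z) + 5*cos(z), -6*x**2 - 2*x*y - 6*z**2 + 5*exp(x + z), 3*exp(x + z))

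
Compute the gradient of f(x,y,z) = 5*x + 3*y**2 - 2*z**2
(5, 6*y, -4*z)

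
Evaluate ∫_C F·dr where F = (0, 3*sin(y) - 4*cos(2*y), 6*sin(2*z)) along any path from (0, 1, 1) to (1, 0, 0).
-6 + 3*cos(2) + 3*cos(1) + 2*sin(2)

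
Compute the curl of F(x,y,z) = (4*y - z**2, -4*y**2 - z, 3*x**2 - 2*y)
(-1, -6*x - 2*z, -4)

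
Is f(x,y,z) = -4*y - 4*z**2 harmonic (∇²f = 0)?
No, ∇²f = -8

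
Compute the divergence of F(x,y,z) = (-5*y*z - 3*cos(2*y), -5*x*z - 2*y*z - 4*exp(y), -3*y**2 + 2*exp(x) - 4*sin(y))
-2*z - 4*exp(y)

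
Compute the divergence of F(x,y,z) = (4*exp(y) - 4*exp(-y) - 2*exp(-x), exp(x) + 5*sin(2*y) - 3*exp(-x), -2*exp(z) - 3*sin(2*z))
-2*exp(z) + 10*cos(2*y) - 6*cos(2*z) + 2*exp(-x)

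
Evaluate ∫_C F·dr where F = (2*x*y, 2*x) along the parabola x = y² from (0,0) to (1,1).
22/15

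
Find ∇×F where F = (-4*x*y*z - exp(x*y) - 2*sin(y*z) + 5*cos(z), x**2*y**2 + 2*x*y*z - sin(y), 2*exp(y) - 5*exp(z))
(-2*x*y + 2*exp(y), -4*x*y - 2*y*cos(y*z) - 5*sin(z), 2*x*y**2 + 4*x*z + x*exp(x*y) + 2*y*z + 2*z*cos(y*z))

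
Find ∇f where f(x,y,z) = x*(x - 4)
(2*x - 4, 0, 0)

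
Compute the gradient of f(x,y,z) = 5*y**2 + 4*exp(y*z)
(0, 10*y + 4*z*exp(y*z), 4*y*exp(y*z))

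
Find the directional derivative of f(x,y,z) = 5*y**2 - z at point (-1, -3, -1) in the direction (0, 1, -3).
-27*sqrt(10)/10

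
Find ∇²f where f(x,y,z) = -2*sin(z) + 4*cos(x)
2*sin(z) - 4*cos(x)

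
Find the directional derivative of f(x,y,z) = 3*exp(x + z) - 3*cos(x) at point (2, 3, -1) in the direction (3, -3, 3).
sqrt(3)*(sin(2) + 2*E)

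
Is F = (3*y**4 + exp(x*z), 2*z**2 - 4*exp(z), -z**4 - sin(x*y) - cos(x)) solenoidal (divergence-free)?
No, ∇·F = z*(-4*z**2 + exp(x*z))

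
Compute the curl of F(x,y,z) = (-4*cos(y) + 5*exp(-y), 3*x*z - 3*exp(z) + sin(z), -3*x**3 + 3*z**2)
(-3*x + 3*exp(z) - cos(z), 9*x**2, 3*z - 4*sin(y) + 5*exp(-y))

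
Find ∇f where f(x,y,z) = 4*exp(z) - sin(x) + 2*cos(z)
(-cos(x), 0, 4*exp(z) - 2*sin(z))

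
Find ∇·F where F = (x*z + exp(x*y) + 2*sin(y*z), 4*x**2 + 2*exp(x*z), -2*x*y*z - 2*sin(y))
-2*x*y + y*exp(x*y) + z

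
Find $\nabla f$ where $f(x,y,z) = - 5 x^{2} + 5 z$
(-10*x, 0, 5)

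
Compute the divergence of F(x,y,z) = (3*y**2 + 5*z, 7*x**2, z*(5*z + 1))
10*z + 1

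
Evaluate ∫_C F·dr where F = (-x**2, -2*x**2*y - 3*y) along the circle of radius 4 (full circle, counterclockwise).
0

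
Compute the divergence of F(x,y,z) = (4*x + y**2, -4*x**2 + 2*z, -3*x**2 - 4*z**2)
4 - 8*z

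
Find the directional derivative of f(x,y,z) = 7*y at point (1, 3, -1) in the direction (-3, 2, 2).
14*sqrt(17)/17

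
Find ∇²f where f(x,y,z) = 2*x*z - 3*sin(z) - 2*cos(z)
3*sin(z) + 2*cos(z)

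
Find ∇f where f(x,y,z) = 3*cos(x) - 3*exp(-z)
(-3*sin(x), 0, 3*exp(-z))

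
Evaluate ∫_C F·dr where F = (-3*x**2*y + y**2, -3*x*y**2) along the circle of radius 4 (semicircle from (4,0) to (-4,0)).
-256/3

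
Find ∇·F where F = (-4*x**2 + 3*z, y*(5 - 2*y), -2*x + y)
-8*x - 4*y + 5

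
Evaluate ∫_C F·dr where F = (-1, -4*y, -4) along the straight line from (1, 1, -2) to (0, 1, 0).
-7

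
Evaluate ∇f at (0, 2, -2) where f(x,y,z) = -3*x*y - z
(-6, 0, -1)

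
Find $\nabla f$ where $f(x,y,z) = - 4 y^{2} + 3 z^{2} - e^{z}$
(0, -8*y, 6*z - exp(z))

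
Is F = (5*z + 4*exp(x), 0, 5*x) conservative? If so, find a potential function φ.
Yes, F is conservative. φ = 5*x*z + 4*exp(x)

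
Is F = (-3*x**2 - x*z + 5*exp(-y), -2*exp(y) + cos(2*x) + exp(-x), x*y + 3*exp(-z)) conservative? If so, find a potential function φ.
No, ∇×F = (x, -x - y, -2*sin(2*x) + 5*exp(-y) - exp(-x)) ≠ 0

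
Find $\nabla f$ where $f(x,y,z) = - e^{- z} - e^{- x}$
(exp(-x), 0, exp(-z))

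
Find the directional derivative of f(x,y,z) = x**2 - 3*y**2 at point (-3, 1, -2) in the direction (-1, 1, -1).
0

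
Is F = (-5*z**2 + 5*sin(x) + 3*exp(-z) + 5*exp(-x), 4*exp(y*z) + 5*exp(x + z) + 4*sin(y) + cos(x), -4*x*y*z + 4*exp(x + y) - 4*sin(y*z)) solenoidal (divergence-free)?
No, ∇·F = -4*x*y - 4*y*cos(y*z) + 4*z*exp(y*z) + 5*cos(x) + 4*cos(y) - 5*exp(-x)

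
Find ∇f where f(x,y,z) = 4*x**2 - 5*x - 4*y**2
(8*x - 5, -8*y, 0)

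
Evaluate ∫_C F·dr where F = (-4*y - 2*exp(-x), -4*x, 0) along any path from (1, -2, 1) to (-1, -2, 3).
-16 + 4*sinh(1)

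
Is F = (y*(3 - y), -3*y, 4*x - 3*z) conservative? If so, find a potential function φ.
No, ∇×F = (0, -4, 2*y - 3) ≠ 0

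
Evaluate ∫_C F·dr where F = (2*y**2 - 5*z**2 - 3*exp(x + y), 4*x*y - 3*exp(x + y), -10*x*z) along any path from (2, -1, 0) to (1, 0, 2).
-24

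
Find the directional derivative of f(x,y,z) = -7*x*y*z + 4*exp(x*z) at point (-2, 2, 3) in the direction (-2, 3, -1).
sqrt(14)*(-8 + 91*exp(6))*exp(-6)/7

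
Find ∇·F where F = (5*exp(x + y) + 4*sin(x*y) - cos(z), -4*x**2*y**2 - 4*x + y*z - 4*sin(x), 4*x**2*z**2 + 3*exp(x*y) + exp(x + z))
-8*x**2*y + 8*x**2*z + 4*y*cos(x*y) + z + 5*exp(x + y) + exp(x + z)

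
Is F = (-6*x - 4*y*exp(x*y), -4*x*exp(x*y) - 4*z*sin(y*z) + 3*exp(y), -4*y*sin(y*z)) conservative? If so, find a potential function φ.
Yes, F is conservative. φ = -3*x**2 + 3*exp(y) - 4*exp(x*y) + 4*cos(y*z)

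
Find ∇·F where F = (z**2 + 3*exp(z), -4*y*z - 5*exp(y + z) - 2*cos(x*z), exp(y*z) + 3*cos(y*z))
y*exp(y*z) - 3*y*sin(y*z) - 4*z - 5*exp(y + z)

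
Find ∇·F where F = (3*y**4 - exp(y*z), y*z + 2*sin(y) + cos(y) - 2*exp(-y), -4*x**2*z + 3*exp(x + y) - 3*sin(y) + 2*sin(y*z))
-4*x**2 + 2*y*cos(y*z) + z - sin(y) + 2*cos(y) + 2*exp(-y)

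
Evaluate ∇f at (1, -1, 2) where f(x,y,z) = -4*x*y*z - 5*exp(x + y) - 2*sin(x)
(3 - 2*cos(1), -13, 4)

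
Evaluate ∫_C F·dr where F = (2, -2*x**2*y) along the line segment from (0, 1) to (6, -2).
-78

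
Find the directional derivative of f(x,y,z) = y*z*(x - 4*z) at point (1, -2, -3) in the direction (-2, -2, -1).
116/3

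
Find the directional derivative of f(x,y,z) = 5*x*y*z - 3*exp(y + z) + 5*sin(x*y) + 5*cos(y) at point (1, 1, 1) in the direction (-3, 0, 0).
-5 - 5*cos(1)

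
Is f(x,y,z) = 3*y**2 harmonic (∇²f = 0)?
No, ∇²f = 6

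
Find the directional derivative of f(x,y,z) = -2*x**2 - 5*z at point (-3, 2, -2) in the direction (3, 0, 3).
7*sqrt(2)/2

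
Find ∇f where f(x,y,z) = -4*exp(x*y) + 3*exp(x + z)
(-4*y*exp(x*y) + 3*exp(x + z), -4*x*exp(x*y), 3*exp(x + z))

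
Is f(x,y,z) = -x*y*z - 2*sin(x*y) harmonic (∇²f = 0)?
No, ∇²f = 2*(x**2 + y**2)*sin(x*y)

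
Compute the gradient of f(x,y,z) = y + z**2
(0, 1, 2*z)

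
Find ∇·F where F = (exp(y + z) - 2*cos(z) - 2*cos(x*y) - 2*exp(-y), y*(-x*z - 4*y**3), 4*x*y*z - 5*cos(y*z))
4*x*y - x*z - 16*y**3 + 2*y*sin(x*y) + 5*y*sin(y*z)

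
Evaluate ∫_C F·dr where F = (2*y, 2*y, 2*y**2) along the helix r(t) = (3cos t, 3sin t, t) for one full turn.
0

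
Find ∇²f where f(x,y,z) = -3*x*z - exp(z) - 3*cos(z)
-exp(z) + 3*cos(z)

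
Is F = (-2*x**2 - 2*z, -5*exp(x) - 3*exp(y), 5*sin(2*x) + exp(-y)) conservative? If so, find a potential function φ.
No, ∇×F = (-exp(-y), -10*cos(2*x) - 2, -5*exp(x)) ≠ 0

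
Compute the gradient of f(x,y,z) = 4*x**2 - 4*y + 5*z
(8*x, -4, 5)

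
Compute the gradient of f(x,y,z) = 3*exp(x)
(3*exp(x), 0, 0)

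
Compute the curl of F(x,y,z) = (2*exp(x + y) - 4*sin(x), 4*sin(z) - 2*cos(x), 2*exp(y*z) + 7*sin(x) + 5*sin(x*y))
(5*x*cos(x*y) + 2*z*exp(y*z) - 4*cos(z), -5*y*cos(x*y) - 7*cos(x), -2*exp(x + y) + 2*sin(x))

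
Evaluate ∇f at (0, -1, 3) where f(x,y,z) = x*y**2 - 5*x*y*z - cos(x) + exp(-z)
(16, 0, -exp(-3))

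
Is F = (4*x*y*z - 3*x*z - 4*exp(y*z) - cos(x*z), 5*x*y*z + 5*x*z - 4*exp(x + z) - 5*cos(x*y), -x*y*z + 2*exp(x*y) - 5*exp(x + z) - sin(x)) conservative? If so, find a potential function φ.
No, ∇×F = (-5*x*y - x*z + 2*x*exp(x*y) - 5*x + 4*exp(x + z), 4*x*y + x*sin(x*z) - 3*x + y*z - 2*y*exp(x*y) - 4*y*exp(y*z) + 5*exp(x + z) + cos(x), -4*x*z + 5*y*z + 5*y*sin(x*y) + 4*z*exp(y*z) + 5*z - 4*exp(x + z)) ≠ 0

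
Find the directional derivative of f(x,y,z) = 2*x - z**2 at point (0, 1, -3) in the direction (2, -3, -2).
-8*sqrt(17)/17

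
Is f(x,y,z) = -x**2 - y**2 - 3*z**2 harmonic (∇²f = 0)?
No, ∇²f = -10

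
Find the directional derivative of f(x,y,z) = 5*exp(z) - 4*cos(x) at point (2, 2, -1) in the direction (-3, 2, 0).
-12*sqrt(13)*sin(2)/13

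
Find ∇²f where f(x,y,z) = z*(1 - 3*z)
-6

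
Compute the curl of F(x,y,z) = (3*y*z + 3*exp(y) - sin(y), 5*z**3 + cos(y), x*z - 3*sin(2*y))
(-15*z**2 - 6*cos(2*y), 3*y - z, -3*z - 3*exp(y) + cos(y))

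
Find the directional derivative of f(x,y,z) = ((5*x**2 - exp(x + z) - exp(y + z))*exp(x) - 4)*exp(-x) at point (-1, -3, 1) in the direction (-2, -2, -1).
-8*E/3 + exp(-2) + 23/3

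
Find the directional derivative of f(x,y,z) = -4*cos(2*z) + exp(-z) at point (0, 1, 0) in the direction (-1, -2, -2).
2/3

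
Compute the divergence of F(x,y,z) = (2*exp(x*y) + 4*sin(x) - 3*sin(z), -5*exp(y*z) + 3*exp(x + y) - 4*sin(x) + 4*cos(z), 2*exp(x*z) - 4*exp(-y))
2*x*exp(x*z) + 2*y*exp(x*y) - 5*z*exp(y*z) + 3*exp(x + y) + 4*cos(x)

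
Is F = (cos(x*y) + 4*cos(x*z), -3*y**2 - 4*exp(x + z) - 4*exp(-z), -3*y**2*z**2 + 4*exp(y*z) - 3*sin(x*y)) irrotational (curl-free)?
No, ∇×F = (-3*x*cos(x*y) - 6*y*z**2 + 4*z*exp(y*z) + 4*exp(x + z) - 4*exp(-z), -4*x*sin(x*z) + 3*y*cos(x*y), x*sin(x*y) - 4*exp(x + z))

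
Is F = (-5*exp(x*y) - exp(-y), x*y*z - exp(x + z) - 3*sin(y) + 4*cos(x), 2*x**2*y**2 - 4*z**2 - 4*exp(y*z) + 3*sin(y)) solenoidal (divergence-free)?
No, ∇·F = x*z - 5*y*exp(x*y) - 4*y*exp(y*z) - 8*z - 3*cos(y)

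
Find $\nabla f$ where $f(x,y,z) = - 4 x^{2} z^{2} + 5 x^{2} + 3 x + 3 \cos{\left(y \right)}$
(-8*x*z**2 + 10*x + 3, -3*sin(y), -8*x**2*z)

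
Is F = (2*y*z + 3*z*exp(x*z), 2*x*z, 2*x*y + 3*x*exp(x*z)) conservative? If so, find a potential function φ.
Yes, F is conservative. φ = 2*x*y*z + 3*exp(x*z)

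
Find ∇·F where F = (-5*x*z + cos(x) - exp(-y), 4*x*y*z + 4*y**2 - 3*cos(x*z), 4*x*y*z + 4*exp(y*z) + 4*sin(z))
4*x*y + 4*x*z + 4*y*exp(y*z) + 8*y - 5*z - sin(x) + 4*cos(z)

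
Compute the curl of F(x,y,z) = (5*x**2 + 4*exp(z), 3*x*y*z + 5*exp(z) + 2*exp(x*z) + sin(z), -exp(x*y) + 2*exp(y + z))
(-3*x*y - x*exp(x*y) - 2*x*exp(x*z) - 5*exp(z) + 2*exp(y + z) - cos(z), y*exp(x*y) + 4*exp(z), z*(3*y + 2*exp(x*z)))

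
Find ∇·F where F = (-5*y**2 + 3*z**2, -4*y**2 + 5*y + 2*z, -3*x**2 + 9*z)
14 - 8*y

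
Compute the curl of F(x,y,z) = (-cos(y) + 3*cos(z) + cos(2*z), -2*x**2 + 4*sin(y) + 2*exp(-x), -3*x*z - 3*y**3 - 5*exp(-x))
(-9*y**2, 3*z - 3*sin(z) - 2*sin(2*z) - 5*exp(-x), -4*x - sin(y) - 2*exp(-x))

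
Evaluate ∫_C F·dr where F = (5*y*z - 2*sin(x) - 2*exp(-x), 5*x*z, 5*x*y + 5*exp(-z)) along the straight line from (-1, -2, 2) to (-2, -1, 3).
(-5 + 5*E + 2*(-E - cos(1) + cos(2) + 5 + exp(2))*exp(3))*exp(-3)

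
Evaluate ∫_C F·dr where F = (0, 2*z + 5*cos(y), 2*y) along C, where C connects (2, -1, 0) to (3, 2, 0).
5*sin(1) + 5*sin(2)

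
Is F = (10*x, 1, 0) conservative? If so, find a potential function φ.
Yes, F is conservative. φ = 5*x**2 + y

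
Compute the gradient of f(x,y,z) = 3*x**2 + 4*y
(6*x, 4, 0)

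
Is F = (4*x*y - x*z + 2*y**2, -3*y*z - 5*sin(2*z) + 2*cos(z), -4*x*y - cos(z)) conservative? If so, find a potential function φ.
No, ∇×F = (-4*x + 3*y + 2*sin(z) + 10*cos(2*z), -x + 4*y, -4*x - 4*y) ≠ 0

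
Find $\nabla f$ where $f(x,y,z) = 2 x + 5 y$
(2, 5, 0)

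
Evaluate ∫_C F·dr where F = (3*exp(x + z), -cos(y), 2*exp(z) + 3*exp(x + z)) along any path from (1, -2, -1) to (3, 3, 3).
-3 - sin(2) - 2*exp(-1) - sin(3) + 2*exp(3) + 3*exp(6)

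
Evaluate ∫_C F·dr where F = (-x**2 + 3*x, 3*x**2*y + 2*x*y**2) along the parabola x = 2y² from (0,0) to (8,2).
1184/15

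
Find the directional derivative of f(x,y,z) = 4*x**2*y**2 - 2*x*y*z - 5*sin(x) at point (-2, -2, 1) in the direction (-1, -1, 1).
sqrt(3)*(5*cos(2) + 112)/3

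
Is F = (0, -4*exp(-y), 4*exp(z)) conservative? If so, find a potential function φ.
Yes, F is conservative. φ = 4*exp(z) + 4*exp(-y)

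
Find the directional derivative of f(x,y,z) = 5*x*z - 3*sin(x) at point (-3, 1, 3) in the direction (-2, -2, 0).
3*sqrt(2)*(-5 + cos(3))/2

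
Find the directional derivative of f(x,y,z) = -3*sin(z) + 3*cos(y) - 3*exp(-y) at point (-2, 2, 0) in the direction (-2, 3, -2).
3*sqrt(17)*(-3*exp(2)*sin(2) + 3 + 2*exp(2))*exp(-2)/17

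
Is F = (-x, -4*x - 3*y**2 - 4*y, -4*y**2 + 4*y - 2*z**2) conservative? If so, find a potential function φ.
No, ∇×F = (4 - 8*y, 0, -4) ≠ 0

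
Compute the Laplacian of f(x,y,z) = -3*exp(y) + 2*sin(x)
-3*exp(y) - 2*sin(x)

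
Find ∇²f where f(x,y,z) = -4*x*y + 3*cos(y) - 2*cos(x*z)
2*x**2*cos(x*z) + 2*z**2*cos(x*z) - 3*cos(y)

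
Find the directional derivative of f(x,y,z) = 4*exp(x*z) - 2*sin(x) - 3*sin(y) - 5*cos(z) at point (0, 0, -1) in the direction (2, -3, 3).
-3*sqrt(22)*(1 + 5*sin(1))/22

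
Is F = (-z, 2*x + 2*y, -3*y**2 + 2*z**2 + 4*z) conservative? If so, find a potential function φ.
No, ∇×F = (-6*y, -1, 2) ≠ 0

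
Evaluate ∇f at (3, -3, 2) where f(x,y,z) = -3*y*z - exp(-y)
(0, -6 + exp(3), 9)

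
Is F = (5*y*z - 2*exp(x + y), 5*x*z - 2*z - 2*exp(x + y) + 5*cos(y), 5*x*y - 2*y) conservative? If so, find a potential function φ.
Yes, F is conservative. φ = 5*x*y*z - 2*y*z - 2*exp(x + y) + 5*sin(y)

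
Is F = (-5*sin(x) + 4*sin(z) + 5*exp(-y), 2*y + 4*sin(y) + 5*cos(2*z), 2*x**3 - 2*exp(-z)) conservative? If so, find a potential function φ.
No, ∇×F = (10*sin(2*z), -6*x**2 + 4*cos(z), 5*exp(-y)) ≠ 0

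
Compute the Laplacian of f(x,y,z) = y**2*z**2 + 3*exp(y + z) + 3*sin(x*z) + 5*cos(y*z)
-3*x**2*sin(x*z) - 5*y**2*cos(y*z) + 2*y**2 - 3*z**2*sin(x*z) - 5*z**2*cos(y*z) + 2*z**2 + 6*exp(y + z)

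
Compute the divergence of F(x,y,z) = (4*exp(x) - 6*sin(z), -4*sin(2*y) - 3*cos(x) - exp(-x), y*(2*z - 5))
2*y + 4*exp(x) - 8*cos(2*y)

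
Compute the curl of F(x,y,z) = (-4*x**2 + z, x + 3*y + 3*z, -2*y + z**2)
(-5, 1, 1)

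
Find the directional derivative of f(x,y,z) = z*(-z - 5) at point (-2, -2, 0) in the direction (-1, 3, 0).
0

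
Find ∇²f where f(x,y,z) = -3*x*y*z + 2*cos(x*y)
-2*(x**2 + y**2)*cos(x*y)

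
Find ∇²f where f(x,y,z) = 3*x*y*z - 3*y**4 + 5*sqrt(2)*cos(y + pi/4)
-36*y**2 - 5*sqrt(2)*cos(y + pi/4)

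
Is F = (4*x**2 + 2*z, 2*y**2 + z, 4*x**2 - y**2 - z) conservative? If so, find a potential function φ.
No, ∇×F = (-2*y - 1, 2 - 8*x, 0) ≠ 0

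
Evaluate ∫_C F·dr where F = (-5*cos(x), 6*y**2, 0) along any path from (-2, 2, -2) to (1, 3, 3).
-5*sin(2) - 5*sin(1) + 38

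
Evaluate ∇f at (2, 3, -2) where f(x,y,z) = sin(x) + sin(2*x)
(2*cos(4) + cos(2), 0, 0)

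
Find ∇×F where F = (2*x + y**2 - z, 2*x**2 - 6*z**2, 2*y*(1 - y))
(-4*y + 12*z + 2, -1, 4*x - 2*y)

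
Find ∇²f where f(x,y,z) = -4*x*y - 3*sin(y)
3*sin(y)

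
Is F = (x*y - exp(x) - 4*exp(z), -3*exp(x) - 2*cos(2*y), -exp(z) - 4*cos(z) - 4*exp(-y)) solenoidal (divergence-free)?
No, ∇·F = y - exp(x) - exp(z) + 4*sin(2*y) + 4*sin(z)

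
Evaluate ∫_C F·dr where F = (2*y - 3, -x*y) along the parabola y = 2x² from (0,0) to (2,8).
-698/15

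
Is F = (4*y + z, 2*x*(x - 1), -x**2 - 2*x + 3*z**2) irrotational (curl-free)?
No, ∇×F = (0, 2*x + 3, 4*x - 6)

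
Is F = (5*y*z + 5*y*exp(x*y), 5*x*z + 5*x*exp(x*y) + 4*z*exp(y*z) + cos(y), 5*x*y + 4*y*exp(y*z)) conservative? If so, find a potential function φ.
Yes, F is conservative. φ = 5*x*y*z + 5*exp(x*y) + 4*exp(y*z) + sin(y)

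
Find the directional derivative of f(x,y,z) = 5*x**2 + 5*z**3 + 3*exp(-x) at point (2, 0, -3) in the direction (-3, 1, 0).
sqrt(10)*(9/10 - 6*exp(2))*exp(-2)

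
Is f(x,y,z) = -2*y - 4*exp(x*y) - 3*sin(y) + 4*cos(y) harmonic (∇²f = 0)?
No, ∇²f = -4*x**2*exp(x*y) - 4*y**2*exp(x*y) + 3*sin(y) - 4*cos(y)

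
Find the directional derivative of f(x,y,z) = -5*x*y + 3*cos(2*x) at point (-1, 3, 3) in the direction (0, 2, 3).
10*sqrt(13)/13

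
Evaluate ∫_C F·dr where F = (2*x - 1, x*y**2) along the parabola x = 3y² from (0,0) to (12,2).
756/5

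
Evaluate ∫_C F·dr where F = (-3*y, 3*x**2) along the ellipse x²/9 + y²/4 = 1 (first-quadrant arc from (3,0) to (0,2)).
9*pi/2 + 36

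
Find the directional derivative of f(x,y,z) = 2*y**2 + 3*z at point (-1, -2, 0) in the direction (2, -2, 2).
11*sqrt(3)/3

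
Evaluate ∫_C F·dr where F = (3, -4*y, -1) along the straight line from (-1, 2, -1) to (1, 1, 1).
10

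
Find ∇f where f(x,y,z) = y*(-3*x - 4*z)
(-3*y, -3*x - 4*z, -4*y)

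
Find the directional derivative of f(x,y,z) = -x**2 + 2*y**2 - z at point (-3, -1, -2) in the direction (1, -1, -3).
13*sqrt(11)/11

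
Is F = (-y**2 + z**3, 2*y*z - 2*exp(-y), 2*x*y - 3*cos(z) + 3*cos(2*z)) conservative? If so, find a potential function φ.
No, ∇×F = (2*x - 2*y, -2*y + 3*z**2, 2*y) ≠ 0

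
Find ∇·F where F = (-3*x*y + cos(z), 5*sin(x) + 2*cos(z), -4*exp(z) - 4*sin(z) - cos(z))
-3*y - 4*exp(z) + sin(z) - 4*cos(z)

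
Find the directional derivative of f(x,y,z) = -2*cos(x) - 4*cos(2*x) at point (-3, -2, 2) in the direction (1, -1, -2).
-sqrt(6)*(4*sin(6) + sin(3))/3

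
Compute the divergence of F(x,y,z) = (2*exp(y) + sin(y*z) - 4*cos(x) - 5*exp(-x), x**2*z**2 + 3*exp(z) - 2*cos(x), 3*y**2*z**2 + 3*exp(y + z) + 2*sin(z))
6*y**2*z + 3*exp(y + z) + 4*sin(x) + 2*cos(z) + 5*exp(-x)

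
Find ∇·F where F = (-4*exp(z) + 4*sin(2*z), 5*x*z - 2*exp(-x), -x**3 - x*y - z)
-1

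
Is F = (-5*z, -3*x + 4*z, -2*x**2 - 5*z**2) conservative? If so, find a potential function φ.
No, ∇×F = (-4, 4*x - 5, -3) ≠ 0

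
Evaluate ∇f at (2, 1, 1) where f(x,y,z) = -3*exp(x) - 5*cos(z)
(-3*exp(2), 0, 5*sin(1))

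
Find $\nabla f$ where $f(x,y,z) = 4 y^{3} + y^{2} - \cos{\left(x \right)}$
(sin(x), 2*y*(6*y + 1), 0)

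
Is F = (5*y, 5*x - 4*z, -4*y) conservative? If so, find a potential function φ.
Yes, F is conservative. φ = y*(5*x - 4*z)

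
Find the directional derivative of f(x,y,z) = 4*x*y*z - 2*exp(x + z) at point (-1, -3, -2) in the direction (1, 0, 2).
6*sqrt(5)*(-1 + 8*exp(3))*exp(-3)/5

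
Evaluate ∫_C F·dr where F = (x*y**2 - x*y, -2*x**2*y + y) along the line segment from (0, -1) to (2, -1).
4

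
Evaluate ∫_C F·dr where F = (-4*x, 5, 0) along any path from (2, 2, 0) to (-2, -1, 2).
-15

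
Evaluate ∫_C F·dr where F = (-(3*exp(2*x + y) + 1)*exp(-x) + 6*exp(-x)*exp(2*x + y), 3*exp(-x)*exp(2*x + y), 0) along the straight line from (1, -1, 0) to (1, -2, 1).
-3 + 3*exp(-1)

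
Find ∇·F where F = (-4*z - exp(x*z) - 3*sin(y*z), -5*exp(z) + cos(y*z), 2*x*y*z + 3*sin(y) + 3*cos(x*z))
2*x*y - 3*x*sin(x*z) - z*exp(x*z) - z*sin(y*z)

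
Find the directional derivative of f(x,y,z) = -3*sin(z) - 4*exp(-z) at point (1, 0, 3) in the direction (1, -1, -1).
sqrt(3)*(exp(3)*cos(3) - 4/3)*exp(-3)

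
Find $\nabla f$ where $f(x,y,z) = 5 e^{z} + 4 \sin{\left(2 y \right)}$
(0, 8*cos(2*y), 5*exp(z))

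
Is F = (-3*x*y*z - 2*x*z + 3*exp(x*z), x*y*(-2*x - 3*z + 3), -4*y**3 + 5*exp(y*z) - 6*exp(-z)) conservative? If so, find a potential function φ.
No, ∇×F = (3*x*y - 12*y**2 + 5*z*exp(y*z), x*(-3*y + 3*exp(x*z) - 2), -4*x*y + 3*x*z - 3*y*z + 3*y) ≠ 0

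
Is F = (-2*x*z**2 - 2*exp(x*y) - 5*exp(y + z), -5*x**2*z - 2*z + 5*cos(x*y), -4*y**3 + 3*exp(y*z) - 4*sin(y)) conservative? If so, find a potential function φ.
No, ∇×F = (5*x**2 - 12*y**2 + 3*z*exp(y*z) - 4*cos(y) + 2, -4*x*z - 5*exp(y + z), -10*x*z + 2*x*exp(x*y) - 5*y*sin(x*y) + 5*exp(y + z)) ≠ 0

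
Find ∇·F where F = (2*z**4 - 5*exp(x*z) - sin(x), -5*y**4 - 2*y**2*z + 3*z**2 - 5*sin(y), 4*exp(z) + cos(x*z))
-x*sin(x*z) - 20*y**3 - 4*y*z - 5*z*exp(x*z) + 4*exp(z) - cos(x) - 5*cos(y)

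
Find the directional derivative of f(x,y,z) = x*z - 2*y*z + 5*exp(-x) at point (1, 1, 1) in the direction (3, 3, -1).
sqrt(19)*(-15 - 2*E)*exp(-1)/19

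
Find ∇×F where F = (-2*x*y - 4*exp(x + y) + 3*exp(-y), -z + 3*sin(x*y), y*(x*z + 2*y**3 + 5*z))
(x*z + 8*y**3 + 5*z + 1, -y*z, 2*x + 3*y*cos(x*y) + 4*exp(x + y) + 3*exp(-y))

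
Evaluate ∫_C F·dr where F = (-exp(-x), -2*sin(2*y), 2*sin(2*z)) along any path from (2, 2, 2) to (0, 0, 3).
-cos(6) - exp(-2) + 2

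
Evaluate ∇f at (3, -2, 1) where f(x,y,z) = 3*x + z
(3, 0, 1)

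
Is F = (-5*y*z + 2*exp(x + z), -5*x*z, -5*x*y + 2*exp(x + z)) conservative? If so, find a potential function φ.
Yes, F is conservative. φ = -5*x*y*z + 2*exp(x + z)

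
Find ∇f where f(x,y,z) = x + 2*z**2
(1, 0, 4*z)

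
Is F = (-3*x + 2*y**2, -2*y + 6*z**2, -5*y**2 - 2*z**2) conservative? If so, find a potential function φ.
No, ∇×F = (-10*y - 12*z, 0, -4*y) ≠ 0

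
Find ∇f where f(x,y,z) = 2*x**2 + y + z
(4*x, 1, 1)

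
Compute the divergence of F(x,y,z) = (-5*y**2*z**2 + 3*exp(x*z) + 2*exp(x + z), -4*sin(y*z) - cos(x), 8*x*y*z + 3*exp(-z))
8*x*y + 3*z*exp(x*z) - 4*z*cos(y*z) + 2*exp(x + z) - 3*exp(-z)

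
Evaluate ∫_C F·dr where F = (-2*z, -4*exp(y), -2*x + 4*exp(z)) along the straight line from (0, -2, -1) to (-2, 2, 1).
-8*sinh(2) + 4 + 8*sinh(1)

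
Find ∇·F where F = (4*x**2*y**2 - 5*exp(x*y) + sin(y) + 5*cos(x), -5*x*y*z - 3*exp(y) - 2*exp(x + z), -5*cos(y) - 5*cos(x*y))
8*x*y**2 - 5*x*z - 5*y*exp(x*y) - 3*exp(y) - 5*sin(x)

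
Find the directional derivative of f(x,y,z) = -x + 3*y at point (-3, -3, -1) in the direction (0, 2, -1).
6*sqrt(5)/5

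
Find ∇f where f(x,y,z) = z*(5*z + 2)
(0, 0, 10*z + 2)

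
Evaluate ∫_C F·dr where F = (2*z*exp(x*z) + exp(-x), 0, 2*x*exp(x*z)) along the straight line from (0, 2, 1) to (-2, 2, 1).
-exp(2) - 1 + 2*exp(-2)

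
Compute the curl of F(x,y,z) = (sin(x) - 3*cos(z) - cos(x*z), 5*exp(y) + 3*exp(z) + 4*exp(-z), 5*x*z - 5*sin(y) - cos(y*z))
(z*sin(y*z) - 3*exp(z) - 5*cos(y) + 4*exp(-z), x*sin(x*z) - 5*z + 3*sin(z), 0)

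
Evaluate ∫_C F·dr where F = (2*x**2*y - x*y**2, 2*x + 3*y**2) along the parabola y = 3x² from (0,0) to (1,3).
307/10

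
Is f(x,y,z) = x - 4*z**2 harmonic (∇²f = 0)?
No, ∇²f = -8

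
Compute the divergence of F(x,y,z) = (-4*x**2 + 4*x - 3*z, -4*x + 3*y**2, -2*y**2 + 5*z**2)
-8*x + 6*y + 10*z + 4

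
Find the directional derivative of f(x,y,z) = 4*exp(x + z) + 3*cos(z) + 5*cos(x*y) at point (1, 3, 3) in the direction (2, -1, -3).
-2*sqrt(14)*(4*sin(3) + exp(4))/7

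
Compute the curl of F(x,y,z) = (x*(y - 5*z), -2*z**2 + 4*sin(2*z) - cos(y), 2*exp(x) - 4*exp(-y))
(4*z - 8*cos(2*z) + 4*exp(-y), -5*x - 2*exp(x), -x)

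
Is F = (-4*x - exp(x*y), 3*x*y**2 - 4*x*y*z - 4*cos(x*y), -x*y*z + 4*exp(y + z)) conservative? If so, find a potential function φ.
No, ∇×F = (4*x*y - x*z + 4*exp(y + z), y*z, x*exp(x*y) + 3*y**2 - 4*y*z + 4*y*sin(x*y)) ≠ 0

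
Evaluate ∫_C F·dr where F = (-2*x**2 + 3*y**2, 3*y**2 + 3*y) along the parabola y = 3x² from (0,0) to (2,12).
31672/15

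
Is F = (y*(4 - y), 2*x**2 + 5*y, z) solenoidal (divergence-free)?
No, ∇·F = 6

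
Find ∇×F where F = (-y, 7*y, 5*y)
(5, 0, 1)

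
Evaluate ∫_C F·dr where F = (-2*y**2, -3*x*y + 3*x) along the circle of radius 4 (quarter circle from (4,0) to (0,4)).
64/3 + 12*pi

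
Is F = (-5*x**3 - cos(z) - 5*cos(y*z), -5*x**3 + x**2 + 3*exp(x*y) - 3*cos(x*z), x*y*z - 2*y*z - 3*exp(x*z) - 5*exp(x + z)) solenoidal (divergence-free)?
No, ∇·F = -15*x**2 + x*y + 3*x*exp(x*y) - 3*x*exp(x*z) - 2*y - 5*exp(x + z)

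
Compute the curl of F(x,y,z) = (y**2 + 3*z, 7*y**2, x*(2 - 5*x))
(0, 10*x + 1, -2*y)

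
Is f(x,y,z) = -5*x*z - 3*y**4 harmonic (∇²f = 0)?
No, ∇²f = -36*y**2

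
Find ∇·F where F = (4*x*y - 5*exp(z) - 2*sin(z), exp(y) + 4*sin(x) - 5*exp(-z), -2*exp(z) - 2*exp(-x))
4*y + exp(y) - 2*exp(z)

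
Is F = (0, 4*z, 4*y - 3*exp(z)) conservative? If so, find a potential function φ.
Yes, F is conservative. φ = 4*y*z - 3*exp(z)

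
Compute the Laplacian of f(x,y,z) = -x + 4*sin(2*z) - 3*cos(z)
(3 - 32*sin(z))*cos(z)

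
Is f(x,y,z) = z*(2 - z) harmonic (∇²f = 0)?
No, ∇²f = -2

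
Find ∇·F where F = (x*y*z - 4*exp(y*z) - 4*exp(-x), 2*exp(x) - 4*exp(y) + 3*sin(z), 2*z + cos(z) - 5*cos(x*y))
y*z - 4*exp(y) - sin(z) + 2 + 4*exp(-x)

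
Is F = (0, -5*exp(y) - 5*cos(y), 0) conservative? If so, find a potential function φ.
Yes, F is conservative. φ = -5*exp(y) - 5*sin(y)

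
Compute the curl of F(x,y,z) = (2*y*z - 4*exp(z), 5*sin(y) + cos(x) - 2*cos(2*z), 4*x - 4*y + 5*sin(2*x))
(-4*sin(2*z) - 4, 2*y - 4*exp(z) - 10*cos(2*x) - 4, -2*z - sin(x))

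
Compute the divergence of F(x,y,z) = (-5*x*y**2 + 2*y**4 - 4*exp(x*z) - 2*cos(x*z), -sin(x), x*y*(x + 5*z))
5*x*y - 5*y**2 - 4*z*exp(x*z) + 2*z*sin(x*z)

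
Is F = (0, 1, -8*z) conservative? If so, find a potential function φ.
Yes, F is conservative. φ = y - 4*z**2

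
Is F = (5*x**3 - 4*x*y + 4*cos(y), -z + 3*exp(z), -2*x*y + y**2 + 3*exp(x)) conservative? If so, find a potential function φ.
No, ∇×F = (-2*x + 2*y - 3*exp(z) + 1, 2*y - 3*exp(x), 4*x + 4*sin(y)) ≠ 0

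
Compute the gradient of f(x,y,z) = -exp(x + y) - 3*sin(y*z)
(-exp(x + y), -3*z*cos(y*z) - exp(x + y), -3*y*cos(y*z))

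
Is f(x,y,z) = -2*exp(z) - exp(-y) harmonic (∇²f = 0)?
No, ∇²f = -2*exp(z) - exp(-y)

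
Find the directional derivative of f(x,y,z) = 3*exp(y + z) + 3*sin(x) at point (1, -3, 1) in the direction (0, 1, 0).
3*exp(-2)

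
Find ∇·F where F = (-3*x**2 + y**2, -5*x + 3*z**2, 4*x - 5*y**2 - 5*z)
-6*x - 5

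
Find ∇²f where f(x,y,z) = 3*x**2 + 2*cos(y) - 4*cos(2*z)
-2*cos(y) + 16*cos(2*z) + 6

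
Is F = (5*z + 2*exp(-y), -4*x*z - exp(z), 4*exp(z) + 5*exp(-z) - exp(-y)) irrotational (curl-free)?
No, ∇×F = (4*x + exp(z) + exp(-y), 5, -4*z + 2*exp(-y))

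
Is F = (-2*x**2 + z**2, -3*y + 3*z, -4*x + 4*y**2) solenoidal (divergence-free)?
No, ∇·F = -4*x - 3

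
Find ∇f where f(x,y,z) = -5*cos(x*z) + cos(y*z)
(5*z*sin(x*z), -z*sin(y*z), 5*x*sin(x*z) - y*sin(y*z))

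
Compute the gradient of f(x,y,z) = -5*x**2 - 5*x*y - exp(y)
(-10*x - 5*y, -5*x - exp(y), 0)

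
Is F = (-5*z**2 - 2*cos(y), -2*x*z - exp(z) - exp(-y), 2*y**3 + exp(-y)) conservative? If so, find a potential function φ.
No, ∇×F = (2*x + 6*y**2 + exp(z) - exp(-y), -10*z, -2*z - 2*sin(y)) ≠ 0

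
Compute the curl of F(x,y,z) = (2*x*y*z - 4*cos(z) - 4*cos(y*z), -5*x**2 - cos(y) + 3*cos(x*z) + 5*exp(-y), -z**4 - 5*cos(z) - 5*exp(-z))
(3*x*sin(x*z), 2*x*y + 4*y*sin(y*z) + 4*sin(z), -2*x*z - 10*x - 3*z*sin(x*z) - 4*z*sin(y*z))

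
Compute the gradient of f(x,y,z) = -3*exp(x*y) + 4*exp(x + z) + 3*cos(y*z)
(-3*y*exp(x*y) + 4*exp(x + z), -3*x*exp(x*y) - 3*z*sin(y*z), -3*y*sin(y*z) + 4*exp(x + z))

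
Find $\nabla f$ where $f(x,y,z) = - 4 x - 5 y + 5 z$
(-4, -5, 5)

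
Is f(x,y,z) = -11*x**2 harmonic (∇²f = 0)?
No, ∇²f = -22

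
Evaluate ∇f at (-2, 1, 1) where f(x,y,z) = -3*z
(0, 0, -3)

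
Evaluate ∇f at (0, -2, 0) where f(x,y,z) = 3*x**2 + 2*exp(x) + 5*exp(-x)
(-3, 0, 0)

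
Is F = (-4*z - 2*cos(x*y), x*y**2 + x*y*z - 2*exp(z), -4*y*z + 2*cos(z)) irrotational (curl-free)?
No, ∇×F = (-x*y - 4*z + 2*exp(z), -4, -2*x*sin(x*y) + y**2 + y*z)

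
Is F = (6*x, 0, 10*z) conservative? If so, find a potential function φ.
Yes, F is conservative. φ = 3*x**2 + 5*z**2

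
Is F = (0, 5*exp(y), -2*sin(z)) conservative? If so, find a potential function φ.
Yes, F is conservative. φ = 5*exp(y) + 2*cos(z)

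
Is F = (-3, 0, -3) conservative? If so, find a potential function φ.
Yes, F is conservative. φ = -3*x - 3*z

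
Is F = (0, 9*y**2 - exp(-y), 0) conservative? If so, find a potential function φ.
Yes, F is conservative. φ = 3*y**3 + exp(-y)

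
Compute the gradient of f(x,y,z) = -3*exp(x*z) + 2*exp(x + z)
(-3*z*exp(x*z) + 2*exp(x + z), 0, -3*x*exp(x*z) + 2*exp(x + z))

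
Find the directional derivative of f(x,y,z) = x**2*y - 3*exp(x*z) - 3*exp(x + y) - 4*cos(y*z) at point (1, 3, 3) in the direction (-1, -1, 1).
sqrt(3)*(-7 + 6*exp(3) + 6*exp(4))/3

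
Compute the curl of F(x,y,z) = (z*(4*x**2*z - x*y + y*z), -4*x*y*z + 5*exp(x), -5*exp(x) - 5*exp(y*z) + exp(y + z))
(4*x*y - 5*z*exp(y*z) + exp(y + z), 8*x**2*z - x*y + 2*y*z + 5*exp(x), -4*y*z + z*(x - z) + 5*exp(x))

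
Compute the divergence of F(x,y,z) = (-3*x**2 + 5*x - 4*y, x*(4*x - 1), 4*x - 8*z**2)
-6*x - 16*z + 5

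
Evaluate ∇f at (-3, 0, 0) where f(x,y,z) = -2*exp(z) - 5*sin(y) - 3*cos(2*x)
(-6*sin(6), -5, -2)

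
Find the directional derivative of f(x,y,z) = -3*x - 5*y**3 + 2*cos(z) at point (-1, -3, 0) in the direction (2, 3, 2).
-411*sqrt(17)/17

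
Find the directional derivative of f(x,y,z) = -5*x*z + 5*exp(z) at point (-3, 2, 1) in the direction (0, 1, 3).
3*sqrt(10)*(E + 3)/2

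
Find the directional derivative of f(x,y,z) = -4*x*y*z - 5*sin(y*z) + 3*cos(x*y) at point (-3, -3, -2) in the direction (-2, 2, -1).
5*cos(6)/3 + 12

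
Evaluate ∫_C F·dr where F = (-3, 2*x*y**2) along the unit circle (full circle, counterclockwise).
pi/2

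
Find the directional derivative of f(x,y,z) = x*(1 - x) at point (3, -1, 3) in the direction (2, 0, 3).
-10*sqrt(13)/13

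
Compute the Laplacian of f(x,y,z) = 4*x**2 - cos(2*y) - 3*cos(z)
4*cos(2*y) + 3*cos(z) + 8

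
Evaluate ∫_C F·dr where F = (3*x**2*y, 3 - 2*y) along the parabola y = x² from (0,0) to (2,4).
76/5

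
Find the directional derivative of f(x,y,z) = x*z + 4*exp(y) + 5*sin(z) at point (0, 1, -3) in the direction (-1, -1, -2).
sqrt(6)*(-4*E + 3 - 10*cos(3))/6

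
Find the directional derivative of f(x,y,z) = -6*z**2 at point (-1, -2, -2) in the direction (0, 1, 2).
48*sqrt(5)/5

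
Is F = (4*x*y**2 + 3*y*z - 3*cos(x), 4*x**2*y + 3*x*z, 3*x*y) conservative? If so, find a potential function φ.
Yes, F is conservative. φ = 2*x**2*y**2 + 3*x*y*z - 3*sin(x)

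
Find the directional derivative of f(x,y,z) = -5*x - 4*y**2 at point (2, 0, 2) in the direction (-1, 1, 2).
5*sqrt(6)/6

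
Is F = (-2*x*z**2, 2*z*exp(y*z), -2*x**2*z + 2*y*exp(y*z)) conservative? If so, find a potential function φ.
Yes, F is conservative. φ = -x**2*z**2 + 2*exp(y*z)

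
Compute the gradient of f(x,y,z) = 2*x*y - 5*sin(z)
(2*y, 2*x, -5*cos(z))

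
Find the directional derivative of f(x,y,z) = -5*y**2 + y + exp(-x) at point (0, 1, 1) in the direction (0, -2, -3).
18*sqrt(13)/13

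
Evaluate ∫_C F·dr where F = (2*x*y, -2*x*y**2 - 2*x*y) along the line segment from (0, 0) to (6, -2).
-40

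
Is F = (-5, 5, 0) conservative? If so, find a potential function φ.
Yes, F is conservative. φ = -5*x + 5*y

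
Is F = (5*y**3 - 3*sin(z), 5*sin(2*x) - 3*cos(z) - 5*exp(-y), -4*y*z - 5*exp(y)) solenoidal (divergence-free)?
No, ∇·F = -4*y + 5*exp(-y)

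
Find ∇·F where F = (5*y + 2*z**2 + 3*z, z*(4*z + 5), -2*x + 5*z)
5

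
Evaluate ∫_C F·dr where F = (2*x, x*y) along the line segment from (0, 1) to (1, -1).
4/3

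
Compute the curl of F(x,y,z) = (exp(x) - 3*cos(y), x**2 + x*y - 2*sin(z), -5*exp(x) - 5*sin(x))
(2*cos(z), 5*exp(x) + 5*cos(x), 2*x + y - 3*sin(y))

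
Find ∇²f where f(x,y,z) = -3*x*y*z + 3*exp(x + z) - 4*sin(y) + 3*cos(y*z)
-3*y**2*cos(y*z) - 3*z**2*cos(y*z) + 6*exp(x + z) + 4*sin(y)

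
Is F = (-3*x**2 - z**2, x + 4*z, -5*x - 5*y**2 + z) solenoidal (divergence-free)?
No, ∇·F = 1 - 6*x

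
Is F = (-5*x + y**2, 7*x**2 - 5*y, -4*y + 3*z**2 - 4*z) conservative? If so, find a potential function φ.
No, ∇×F = (-4, 0, 14*x - 2*y) ≠ 0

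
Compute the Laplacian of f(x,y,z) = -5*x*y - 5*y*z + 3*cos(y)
-3*cos(y)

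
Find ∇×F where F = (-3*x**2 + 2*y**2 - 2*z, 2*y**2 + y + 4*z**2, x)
(-8*z, -3, -4*y)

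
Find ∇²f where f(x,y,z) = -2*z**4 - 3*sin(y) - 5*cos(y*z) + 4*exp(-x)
5*y**2*cos(y*z) + 5*z**2*cos(y*z) - 24*z**2 + 3*sin(y) + 4*exp(-x)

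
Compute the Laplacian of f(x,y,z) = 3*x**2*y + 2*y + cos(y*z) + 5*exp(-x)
-y**2*cos(y*z) + 6*y - z**2*cos(y*z) + 5*exp(-x)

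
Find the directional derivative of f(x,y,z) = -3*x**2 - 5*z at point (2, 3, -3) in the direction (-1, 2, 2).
2/3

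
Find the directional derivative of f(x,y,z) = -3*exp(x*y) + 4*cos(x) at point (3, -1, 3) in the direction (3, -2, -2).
3*sqrt(17)*(-4*exp(3)*sin(3) + 9)*exp(-3)/17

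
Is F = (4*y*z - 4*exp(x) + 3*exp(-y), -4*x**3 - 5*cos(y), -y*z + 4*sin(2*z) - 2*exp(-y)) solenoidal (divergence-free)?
No, ∇·F = -y - 4*exp(x) + 5*sin(y) + 8*cos(2*z)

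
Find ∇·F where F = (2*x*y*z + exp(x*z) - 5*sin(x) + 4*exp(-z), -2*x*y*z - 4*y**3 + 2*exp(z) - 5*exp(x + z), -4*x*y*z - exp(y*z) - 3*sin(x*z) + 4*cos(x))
-4*x*y - 2*x*z - 3*x*cos(x*z) - 12*y**2 + 2*y*z - y*exp(y*z) + z*exp(x*z) - 5*cos(x)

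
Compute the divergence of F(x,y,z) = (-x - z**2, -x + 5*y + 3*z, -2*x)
4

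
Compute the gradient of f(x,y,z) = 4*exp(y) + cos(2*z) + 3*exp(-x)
(-3*exp(-x), 4*exp(y), -2*sin(2*z))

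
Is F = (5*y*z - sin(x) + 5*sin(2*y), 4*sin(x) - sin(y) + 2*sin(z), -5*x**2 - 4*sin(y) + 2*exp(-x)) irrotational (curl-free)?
No, ∇×F = (-4*cos(y) - 2*cos(z), 10*x + 5*y + 2*exp(-x), -5*z + 4*cos(x) - 10*cos(2*y))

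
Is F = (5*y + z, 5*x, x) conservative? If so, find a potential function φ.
Yes, F is conservative. φ = x*(5*y + z)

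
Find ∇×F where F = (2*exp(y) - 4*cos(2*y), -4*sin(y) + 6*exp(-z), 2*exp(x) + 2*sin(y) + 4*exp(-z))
(2*cos(y) + 6*exp(-z), -2*exp(x), -2*exp(y) - 8*sin(2*y))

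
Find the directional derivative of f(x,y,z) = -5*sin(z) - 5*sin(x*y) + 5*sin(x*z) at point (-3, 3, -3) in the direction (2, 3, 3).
-15*sqrt(22)*(4*cos(9) + cos(3))/22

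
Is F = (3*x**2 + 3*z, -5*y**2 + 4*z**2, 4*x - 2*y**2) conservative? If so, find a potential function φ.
No, ∇×F = (-4*y - 8*z, -1, 0) ≠ 0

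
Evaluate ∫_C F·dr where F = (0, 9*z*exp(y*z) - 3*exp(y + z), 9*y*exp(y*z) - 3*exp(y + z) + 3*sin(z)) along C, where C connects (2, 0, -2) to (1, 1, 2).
-3*exp(3) - 9 + 3*exp(-2) + 9*exp(2)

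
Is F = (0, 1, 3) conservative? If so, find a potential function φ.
Yes, F is conservative. φ = y + 3*z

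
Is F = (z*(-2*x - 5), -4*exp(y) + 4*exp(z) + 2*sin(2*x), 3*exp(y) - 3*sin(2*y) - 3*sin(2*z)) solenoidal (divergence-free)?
No, ∇·F = -2*z - 4*exp(y) - 6*cos(2*z)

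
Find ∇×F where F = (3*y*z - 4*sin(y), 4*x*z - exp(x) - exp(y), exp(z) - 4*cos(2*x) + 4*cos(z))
(-4*x, 3*y - 8*sin(2*x), z - exp(x) + 4*cos(y))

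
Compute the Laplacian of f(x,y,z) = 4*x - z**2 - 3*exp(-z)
-2 - 3*exp(-z)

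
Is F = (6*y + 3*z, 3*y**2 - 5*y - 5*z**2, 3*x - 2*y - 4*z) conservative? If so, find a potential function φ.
No, ∇×F = (10*z - 2, 0, -6) ≠ 0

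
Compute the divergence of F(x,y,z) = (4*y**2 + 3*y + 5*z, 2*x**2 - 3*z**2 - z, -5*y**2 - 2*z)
-2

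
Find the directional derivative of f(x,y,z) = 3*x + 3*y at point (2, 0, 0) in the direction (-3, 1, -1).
-6*sqrt(11)/11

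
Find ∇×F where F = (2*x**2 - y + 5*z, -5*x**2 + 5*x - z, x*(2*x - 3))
(1, 8 - 4*x, 6 - 10*x)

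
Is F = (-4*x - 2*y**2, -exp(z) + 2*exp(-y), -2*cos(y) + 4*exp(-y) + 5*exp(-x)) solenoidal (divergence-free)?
No, ∇·F = -4 - 2*exp(-y)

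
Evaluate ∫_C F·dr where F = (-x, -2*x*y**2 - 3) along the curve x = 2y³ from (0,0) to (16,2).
-530/3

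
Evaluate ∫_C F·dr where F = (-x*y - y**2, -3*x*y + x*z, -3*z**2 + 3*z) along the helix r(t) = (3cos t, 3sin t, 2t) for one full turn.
pi**2*(42 - 64*pi)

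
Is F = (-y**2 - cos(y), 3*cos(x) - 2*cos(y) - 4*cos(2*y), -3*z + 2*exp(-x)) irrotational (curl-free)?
No, ∇×F = (0, 2*exp(-x), 2*y - 3*sin(x) - sin(y))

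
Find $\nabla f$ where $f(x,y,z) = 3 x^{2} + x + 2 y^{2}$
(6*x + 1, 4*y, 0)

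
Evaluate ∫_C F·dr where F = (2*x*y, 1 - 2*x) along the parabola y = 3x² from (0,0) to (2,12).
4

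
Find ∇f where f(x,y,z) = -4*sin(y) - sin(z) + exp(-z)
(0, -4*cos(y), -cos(z) - exp(-z))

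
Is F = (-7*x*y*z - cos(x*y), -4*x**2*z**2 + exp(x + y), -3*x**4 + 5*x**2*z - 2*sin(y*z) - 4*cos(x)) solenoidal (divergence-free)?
No, ∇·F = 5*x**2 - 7*y*z + y*sin(x*y) - 2*y*cos(y*z) + exp(x + y)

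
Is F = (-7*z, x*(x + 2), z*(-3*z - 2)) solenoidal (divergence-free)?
No, ∇·F = -6*z - 2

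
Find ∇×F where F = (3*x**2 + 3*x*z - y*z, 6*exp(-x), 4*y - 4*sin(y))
(4 - 4*cos(y), 3*x - y, z - 6*exp(-x))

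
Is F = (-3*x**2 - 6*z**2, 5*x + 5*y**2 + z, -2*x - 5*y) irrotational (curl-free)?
No, ∇×F = (-6, 2 - 12*z, 5)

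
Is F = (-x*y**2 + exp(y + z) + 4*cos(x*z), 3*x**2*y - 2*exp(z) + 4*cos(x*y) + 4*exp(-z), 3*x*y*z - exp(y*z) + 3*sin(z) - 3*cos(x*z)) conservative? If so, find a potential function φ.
No, ∇×F = (3*x*z - z*exp(y*z) + 2*exp(z) + 4*exp(-z), -4*x*sin(x*z) - 3*y*z - 3*z*sin(x*z) + exp(y + z), 8*x*y - 4*y*sin(x*y) - exp(y + z)) ≠ 0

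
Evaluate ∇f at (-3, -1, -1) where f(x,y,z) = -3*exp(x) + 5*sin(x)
(5*cos(3) - 3*exp(-3), 0, 0)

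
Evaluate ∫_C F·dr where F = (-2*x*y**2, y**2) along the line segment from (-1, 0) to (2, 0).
0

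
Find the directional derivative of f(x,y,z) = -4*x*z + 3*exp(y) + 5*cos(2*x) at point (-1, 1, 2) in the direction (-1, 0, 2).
sqrt(5)*(16/5 - 2*sin(2))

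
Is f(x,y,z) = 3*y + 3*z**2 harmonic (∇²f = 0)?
No, ∇²f = 6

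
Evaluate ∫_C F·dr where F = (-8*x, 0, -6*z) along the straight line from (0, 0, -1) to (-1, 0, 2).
-13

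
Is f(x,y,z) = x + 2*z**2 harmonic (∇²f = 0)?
No, ∇²f = 4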